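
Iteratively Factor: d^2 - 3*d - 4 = (d + 1)*(d - 4)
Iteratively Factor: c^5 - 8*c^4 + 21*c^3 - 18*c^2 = (c - 2)*(c^4 - 6*c^3 + 9*c^2) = c*(c - 2)*(c^3 - 6*c^2 + 9*c) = c*(c - 3)*(c - 2)*(c^2 - 3*c) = c^2*(c - 3)*(c - 2)*(c - 3)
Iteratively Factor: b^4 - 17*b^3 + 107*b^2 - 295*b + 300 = (b - 5)*(b^3 - 12*b^2 + 47*b - 60) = (b - 5)*(b - 3)*(b^2 - 9*b + 20) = (b - 5)*(b - 4)*(b - 3)*(b - 5)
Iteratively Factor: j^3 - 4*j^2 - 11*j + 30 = (j - 5)*(j^2 + j - 6) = (j - 5)*(j + 3)*(j - 2)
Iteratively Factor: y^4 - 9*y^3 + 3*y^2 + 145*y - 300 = (y + 4)*(y^3 - 13*y^2 + 55*y - 75) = (y - 3)*(y + 4)*(y^2 - 10*y + 25) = (y - 5)*(y - 3)*(y + 4)*(y - 5)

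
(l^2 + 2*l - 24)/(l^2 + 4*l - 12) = (l - 4)/(l - 2)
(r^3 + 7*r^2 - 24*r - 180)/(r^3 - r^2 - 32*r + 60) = (r + 6)/(r - 2)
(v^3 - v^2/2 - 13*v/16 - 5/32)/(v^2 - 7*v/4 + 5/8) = (8*v^2 + 6*v + 1)/(4*(2*v - 1))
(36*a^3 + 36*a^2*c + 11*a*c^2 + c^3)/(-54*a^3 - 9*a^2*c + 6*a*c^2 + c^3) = (-2*a - c)/(3*a - c)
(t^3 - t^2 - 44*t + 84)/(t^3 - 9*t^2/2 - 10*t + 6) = 2*(t^2 + 5*t - 14)/(2*t^2 + 3*t - 2)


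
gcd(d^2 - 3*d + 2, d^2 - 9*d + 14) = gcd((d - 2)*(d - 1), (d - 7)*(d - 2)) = d - 2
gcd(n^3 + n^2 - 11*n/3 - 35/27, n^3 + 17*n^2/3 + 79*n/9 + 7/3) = n^2 + 8*n/3 + 7/9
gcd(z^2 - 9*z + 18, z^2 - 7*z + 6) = z - 6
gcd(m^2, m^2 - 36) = 1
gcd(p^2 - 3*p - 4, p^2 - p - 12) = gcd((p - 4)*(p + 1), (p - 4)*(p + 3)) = p - 4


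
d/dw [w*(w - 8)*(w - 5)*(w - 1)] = 4*w^3 - 42*w^2 + 106*w - 40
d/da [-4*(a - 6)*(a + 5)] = 4 - 8*a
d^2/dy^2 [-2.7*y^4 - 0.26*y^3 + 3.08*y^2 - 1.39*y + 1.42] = -32.4*y^2 - 1.56*y + 6.16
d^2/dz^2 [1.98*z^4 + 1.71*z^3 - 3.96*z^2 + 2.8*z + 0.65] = 23.76*z^2 + 10.26*z - 7.92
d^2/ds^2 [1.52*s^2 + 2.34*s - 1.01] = 3.04000000000000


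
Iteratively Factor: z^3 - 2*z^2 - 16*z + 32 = (z + 4)*(z^2 - 6*z + 8) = (z - 4)*(z + 4)*(z - 2)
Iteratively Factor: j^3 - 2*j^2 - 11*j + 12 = (j - 4)*(j^2 + 2*j - 3) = (j - 4)*(j + 3)*(j - 1)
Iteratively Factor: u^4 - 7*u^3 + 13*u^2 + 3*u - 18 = (u - 2)*(u^3 - 5*u^2 + 3*u + 9) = (u - 3)*(u - 2)*(u^2 - 2*u - 3) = (u - 3)^2*(u - 2)*(u + 1)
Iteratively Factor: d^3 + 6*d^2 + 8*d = (d + 2)*(d^2 + 4*d) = d*(d + 2)*(d + 4)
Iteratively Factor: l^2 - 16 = (l - 4)*(l + 4)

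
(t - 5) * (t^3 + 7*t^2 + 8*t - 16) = t^4 + 2*t^3 - 27*t^2 - 56*t + 80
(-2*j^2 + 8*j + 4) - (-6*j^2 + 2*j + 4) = 4*j^2 + 6*j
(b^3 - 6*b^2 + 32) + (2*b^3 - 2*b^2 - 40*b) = 3*b^3 - 8*b^2 - 40*b + 32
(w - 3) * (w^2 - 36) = w^3 - 3*w^2 - 36*w + 108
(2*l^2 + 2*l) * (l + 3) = 2*l^3 + 8*l^2 + 6*l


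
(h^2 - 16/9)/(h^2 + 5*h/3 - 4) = (h + 4/3)/(h + 3)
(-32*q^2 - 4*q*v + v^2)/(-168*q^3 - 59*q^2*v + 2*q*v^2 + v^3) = (4*q + v)/(21*q^2 + 10*q*v + v^2)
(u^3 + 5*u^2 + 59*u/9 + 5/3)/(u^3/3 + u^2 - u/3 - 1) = (9*u^2 + 18*u + 5)/(3*(u^2 - 1))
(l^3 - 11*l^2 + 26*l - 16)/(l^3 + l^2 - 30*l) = (l^3 - 11*l^2 + 26*l - 16)/(l*(l^2 + l - 30))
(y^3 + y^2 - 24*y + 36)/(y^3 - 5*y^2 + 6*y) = (y + 6)/y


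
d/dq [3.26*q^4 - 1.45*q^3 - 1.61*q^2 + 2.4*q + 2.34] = 13.04*q^3 - 4.35*q^2 - 3.22*q + 2.4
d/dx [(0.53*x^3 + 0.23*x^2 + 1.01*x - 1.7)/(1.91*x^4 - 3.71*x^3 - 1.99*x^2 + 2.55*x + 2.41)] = (-1.0123*x^6 - 0.878600000000001*x^5 - 5.9887*x^4 + 23.1852*x^3 - 12.4927*x^2 - 5.6574*x + 6.7691)/(3.6481*x^8 - 14.1722*x^7 + 6.1623*x^6 + 24.5068*x^5 - 5.7547*x^4 - 28.0312*x^3 - 3.0893*x^2 + 12.291*x + 5.8081)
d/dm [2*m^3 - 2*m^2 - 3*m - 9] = 6*m^2 - 4*m - 3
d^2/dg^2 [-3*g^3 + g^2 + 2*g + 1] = 2 - 18*g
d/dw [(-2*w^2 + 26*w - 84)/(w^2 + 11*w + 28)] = 4*(-12*w^2 + 14*w + 413)/(w^4 + 22*w^3 + 177*w^2 + 616*w + 784)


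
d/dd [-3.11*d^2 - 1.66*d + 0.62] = -6.22*d - 1.66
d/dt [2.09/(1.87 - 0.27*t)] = 0.5643/(0.27*t - 1.87)^2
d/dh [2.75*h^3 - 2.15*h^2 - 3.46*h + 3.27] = 8.25*h^2 - 4.3*h - 3.46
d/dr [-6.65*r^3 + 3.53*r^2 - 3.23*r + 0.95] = -19.95*r^2 + 7.06*r - 3.23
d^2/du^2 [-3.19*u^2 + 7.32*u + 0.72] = -6.38000000000000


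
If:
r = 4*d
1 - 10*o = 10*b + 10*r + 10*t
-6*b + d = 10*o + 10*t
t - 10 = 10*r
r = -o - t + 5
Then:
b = -49/10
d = 103/205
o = -5557/205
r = 412/205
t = 1234/41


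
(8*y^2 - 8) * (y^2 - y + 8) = 8*y^4 - 8*y^3 + 56*y^2 + 8*y - 64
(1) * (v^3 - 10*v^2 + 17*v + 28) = v^3 - 10*v^2 + 17*v + 28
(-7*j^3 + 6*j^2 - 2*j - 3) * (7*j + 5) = -49*j^4 + 7*j^3 + 16*j^2 - 31*j - 15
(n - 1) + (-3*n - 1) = -2*n - 2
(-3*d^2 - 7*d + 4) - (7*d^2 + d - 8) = -10*d^2 - 8*d + 12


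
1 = 1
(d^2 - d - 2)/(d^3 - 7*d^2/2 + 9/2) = 2*(d - 2)/(2*d^2 - 9*d + 9)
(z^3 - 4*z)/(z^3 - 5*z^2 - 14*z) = (z - 2)/(z - 7)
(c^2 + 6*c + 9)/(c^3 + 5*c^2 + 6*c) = (c + 3)/(c*(c + 2))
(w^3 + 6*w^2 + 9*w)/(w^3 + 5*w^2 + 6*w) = (w + 3)/(w + 2)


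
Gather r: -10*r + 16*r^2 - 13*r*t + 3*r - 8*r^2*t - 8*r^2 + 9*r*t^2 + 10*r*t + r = r^2*(8 - 8*t) + r*(9*t^2 - 3*t - 6)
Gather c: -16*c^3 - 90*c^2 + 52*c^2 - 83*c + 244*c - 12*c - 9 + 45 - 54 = -16*c^3 - 38*c^2 + 149*c - 18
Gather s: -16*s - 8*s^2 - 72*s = -8*s^2 - 88*s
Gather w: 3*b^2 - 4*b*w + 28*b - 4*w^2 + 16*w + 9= 3*b^2 + 28*b - 4*w^2 + w*(16 - 4*b) + 9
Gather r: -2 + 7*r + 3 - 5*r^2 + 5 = -5*r^2 + 7*r + 6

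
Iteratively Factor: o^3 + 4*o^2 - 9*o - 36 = (o + 3)*(o^2 + o - 12) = (o + 3)*(o + 4)*(o - 3)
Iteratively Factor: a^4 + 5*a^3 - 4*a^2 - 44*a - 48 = (a - 3)*(a^3 + 8*a^2 + 20*a + 16) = (a - 3)*(a + 2)*(a^2 + 6*a + 8) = (a - 3)*(a + 2)*(a + 4)*(a + 2)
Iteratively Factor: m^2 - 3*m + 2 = (m - 2)*(m - 1)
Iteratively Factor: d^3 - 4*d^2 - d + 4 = (d - 4)*(d^2 - 1) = (d - 4)*(d - 1)*(d + 1)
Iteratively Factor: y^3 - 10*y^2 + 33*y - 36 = (y - 3)*(y^2 - 7*y + 12) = (y - 3)^2*(y - 4)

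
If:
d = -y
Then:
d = -y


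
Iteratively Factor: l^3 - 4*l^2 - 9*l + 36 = (l - 3)*(l^2 - l - 12) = (l - 4)*(l - 3)*(l + 3)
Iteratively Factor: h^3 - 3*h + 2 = (h - 1)*(h^2 + h - 2) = (h - 1)^2*(h + 2)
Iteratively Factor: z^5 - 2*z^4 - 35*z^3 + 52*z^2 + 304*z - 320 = (z - 1)*(z^4 - z^3 - 36*z^2 + 16*z + 320) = (z - 1)*(z + 4)*(z^3 - 5*z^2 - 16*z + 80) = (z - 5)*(z - 1)*(z + 4)*(z^2 - 16) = (z - 5)*(z - 4)*(z - 1)*(z + 4)*(z + 4)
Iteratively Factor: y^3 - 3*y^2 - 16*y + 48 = (y - 3)*(y^2 - 16) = (y - 4)*(y - 3)*(y + 4)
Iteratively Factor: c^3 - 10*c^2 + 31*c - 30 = (c - 2)*(c^2 - 8*c + 15) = (c - 5)*(c - 2)*(c - 3)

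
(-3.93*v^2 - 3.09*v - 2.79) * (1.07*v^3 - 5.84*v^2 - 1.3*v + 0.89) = -4.2051*v^5 + 19.6449*v^4 + 20.1693*v^3 + 16.8129*v^2 + 0.8769*v - 2.4831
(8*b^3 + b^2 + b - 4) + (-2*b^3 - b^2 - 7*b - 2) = 6*b^3 - 6*b - 6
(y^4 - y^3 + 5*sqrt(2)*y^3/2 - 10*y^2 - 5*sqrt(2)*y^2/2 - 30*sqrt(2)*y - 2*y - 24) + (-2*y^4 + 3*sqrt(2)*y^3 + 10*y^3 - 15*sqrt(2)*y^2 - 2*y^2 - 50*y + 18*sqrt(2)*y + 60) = -y^4 + 11*sqrt(2)*y^3/2 + 9*y^3 - 35*sqrt(2)*y^2/2 - 12*y^2 - 52*y - 12*sqrt(2)*y + 36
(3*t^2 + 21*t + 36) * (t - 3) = 3*t^3 + 12*t^2 - 27*t - 108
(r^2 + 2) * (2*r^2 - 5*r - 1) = 2*r^4 - 5*r^3 + 3*r^2 - 10*r - 2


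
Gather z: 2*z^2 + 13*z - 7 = 2*z^2 + 13*z - 7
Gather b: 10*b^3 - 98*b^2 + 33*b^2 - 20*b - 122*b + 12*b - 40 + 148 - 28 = 10*b^3 - 65*b^2 - 130*b + 80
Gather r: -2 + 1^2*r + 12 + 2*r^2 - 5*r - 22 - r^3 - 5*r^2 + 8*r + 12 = -r^3 - 3*r^2 + 4*r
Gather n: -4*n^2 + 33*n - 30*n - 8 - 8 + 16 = -4*n^2 + 3*n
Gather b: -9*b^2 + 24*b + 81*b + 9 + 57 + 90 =-9*b^2 + 105*b + 156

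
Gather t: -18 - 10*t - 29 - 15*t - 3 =-25*t - 50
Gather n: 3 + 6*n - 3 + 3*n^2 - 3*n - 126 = 3*n^2 + 3*n - 126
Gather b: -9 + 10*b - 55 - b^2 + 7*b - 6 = -b^2 + 17*b - 70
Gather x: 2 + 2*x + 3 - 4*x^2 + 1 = -4*x^2 + 2*x + 6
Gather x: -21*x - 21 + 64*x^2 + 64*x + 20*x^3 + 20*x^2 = 20*x^3 + 84*x^2 + 43*x - 21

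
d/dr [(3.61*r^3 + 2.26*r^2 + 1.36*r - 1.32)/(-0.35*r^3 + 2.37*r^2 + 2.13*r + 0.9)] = (-4.44089209850063e-16*r^5 + 9.3467*r^4 + 16.3306*r^3 + 9.9516*r^2 + 10.3248*r + 4.0356)/(0.1225*r^6 - 1.659*r^5 + 4.1259*r^4 + 9.4662*r^3 + 8.8029*r^2 + 3.834*r + 0.81)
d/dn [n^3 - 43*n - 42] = 3*n^2 - 43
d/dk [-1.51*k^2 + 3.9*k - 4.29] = 3.9 - 3.02*k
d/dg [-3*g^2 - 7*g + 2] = -6*g - 7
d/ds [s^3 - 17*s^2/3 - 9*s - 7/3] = 3*s^2 - 34*s/3 - 9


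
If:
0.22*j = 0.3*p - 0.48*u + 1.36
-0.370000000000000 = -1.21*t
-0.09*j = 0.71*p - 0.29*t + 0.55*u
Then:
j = 5.41595690930744 - 2.76091703056769*u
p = -0.424672489082969*u - 0.561631599841207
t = 0.31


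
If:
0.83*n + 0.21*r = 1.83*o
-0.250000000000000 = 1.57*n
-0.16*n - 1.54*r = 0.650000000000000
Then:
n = -0.16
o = -0.12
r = -0.41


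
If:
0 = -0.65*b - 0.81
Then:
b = -1.25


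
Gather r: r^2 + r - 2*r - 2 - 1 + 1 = r^2 - r - 2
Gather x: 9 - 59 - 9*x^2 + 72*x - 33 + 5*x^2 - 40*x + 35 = -4*x^2 + 32*x - 48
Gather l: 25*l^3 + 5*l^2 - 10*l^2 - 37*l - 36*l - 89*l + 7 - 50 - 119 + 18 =25*l^3 - 5*l^2 - 162*l - 144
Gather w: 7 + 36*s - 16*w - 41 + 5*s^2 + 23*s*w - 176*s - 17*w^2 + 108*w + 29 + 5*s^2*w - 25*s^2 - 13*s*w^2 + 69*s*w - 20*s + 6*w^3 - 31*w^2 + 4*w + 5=-20*s^2 - 160*s + 6*w^3 + w^2*(-13*s - 48) + w*(5*s^2 + 92*s + 96)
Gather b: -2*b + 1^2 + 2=3 - 2*b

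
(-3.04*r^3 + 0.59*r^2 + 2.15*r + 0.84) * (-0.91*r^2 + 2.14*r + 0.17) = 2.7664*r^5 - 7.0425*r^4 - 1.2107*r^3 + 3.9369*r^2 + 2.1631*r + 0.1428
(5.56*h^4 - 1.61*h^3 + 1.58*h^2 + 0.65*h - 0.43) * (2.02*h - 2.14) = 11.2312*h^5 - 15.1506*h^4 + 6.637*h^3 - 2.0682*h^2 - 2.2596*h + 0.9202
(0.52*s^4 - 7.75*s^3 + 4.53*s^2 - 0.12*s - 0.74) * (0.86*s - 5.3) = 0.4472*s^5 - 9.421*s^4 + 44.9708*s^3 - 24.1122*s^2 - 0.000399999999999956*s + 3.922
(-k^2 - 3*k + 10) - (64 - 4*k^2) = 3*k^2 - 3*k - 54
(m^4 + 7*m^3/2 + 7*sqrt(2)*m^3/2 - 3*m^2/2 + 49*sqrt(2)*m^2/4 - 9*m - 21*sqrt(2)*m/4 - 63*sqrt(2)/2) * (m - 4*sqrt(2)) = m^5 - sqrt(2)*m^4/2 + 7*m^4/2 - 59*m^3/2 - 7*sqrt(2)*m^3/4 - 107*m^2 + 3*sqrt(2)*m^2/4 + 9*sqrt(2)*m/2 + 42*m + 252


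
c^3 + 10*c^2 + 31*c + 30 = (c + 2)*(c + 3)*(c + 5)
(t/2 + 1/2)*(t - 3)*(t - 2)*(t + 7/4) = t^4/2 - 9*t^3/8 - 3*t^2 + 31*t/8 + 21/4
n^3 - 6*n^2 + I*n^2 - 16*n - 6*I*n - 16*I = (n - 8)*(n + 2)*(n + I)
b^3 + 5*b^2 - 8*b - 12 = (b - 2)*(b + 1)*(b + 6)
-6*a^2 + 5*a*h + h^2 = (-a + h)*(6*a + h)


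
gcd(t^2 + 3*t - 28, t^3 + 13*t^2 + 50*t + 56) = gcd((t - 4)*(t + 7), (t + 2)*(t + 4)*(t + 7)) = t + 7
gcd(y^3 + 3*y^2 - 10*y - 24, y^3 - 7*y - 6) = y^2 - y - 6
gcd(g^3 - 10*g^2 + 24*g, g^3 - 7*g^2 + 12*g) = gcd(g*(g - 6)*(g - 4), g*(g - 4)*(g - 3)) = g^2 - 4*g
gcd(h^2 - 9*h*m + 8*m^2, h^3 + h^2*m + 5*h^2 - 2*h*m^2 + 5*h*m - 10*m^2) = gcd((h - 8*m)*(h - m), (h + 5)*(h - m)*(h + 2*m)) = h - m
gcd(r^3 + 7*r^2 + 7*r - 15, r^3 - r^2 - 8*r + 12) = r + 3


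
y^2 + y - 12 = (y - 3)*(y + 4)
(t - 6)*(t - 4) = t^2 - 10*t + 24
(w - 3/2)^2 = w^2 - 3*w + 9/4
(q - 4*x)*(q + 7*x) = q^2 + 3*q*x - 28*x^2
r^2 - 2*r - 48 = (r - 8)*(r + 6)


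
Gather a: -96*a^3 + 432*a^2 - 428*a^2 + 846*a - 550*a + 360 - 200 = -96*a^3 + 4*a^2 + 296*a + 160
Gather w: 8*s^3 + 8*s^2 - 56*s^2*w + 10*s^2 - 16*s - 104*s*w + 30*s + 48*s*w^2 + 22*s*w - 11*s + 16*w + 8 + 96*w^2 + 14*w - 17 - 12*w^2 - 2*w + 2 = 8*s^3 + 18*s^2 + 3*s + w^2*(48*s + 84) + w*(-56*s^2 - 82*s + 28) - 7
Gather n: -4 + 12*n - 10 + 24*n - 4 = 36*n - 18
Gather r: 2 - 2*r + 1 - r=3 - 3*r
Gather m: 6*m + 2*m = 8*m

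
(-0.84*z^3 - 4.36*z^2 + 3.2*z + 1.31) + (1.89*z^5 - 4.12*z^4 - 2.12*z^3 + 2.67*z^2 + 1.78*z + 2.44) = 1.89*z^5 - 4.12*z^4 - 2.96*z^3 - 1.69*z^2 + 4.98*z + 3.75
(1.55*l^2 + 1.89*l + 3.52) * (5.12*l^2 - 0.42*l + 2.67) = 7.936*l^4 + 9.0258*l^3 + 21.3671*l^2 + 3.5679*l + 9.3984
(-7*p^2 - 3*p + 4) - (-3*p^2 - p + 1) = -4*p^2 - 2*p + 3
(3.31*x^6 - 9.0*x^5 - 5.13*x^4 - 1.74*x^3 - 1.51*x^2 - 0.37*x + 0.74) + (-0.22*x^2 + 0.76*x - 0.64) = 3.31*x^6 - 9.0*x^5 - 5.13*x^4 - 1.74*x^3 - 1.73*x^2 + 0.39*x + 0.1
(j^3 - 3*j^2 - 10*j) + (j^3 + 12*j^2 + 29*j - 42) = 2*j^3 + 9*j^2 + 19*j - 42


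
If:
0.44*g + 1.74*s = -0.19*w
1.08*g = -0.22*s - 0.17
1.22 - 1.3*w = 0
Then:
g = -0.14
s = -0.07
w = 0.94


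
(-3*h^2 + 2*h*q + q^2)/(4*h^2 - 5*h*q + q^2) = (3*h + q)/(-4*h + q)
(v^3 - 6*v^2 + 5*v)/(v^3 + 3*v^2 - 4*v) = (v - 5)/(v + 4)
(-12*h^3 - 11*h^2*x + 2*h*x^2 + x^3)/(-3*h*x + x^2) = 4*h^2/x + 5*h + x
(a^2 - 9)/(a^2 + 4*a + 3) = (a - 3)/(a + 1)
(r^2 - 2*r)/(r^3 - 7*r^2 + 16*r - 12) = r/(r^2 - 5*r + 6)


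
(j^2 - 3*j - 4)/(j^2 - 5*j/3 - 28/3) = 3*(j + 1)/(3*j + 7)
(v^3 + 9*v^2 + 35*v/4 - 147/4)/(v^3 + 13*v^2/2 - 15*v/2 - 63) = (2*v^2 + 11*v - 21)/(2*(v^2 + 3*v - 18))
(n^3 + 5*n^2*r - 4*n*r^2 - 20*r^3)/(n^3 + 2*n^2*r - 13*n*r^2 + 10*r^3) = (-n - 2*r)/(-n + r)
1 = 1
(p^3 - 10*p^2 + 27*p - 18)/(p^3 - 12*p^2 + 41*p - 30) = (p - 3)/(p - 5)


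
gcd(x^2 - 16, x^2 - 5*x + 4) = x - 4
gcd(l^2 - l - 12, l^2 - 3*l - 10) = 1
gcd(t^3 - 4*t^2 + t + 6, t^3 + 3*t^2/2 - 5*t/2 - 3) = t + 1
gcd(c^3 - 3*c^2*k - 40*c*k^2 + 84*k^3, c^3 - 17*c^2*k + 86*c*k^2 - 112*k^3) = c^2 - 9*c*k + 14*k^2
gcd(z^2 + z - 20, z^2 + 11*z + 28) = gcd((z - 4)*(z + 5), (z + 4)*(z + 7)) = 1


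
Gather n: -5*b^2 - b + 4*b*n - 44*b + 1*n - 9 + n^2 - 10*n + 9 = -5*b^2 - 45*b + n^2 + n*(4*b - 9)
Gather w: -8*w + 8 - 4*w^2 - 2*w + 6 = -4*w^2 - 10*w + 14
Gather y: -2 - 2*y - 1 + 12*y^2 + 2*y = 12*y^2 - 3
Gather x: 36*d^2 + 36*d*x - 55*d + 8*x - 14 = 36*d^2 - 55*d + x*(36*d + 8) - 14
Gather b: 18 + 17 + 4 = 39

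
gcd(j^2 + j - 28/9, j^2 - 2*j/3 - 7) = j + 7/3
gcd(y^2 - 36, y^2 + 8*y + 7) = 1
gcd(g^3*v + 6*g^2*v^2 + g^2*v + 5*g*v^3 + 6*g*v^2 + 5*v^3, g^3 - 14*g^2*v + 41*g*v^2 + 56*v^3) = g + v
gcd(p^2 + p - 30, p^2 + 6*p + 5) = 1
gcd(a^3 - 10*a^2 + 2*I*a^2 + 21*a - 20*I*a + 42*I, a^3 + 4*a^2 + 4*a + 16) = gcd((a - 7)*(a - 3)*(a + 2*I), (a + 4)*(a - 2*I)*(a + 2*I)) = a + 2*I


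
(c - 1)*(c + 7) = c^2 + 6*c - 7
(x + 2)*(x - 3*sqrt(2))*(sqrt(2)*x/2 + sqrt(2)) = sqrt(2)*x^3/2 - 3*x^2 + 2*sqrt(2)*x^2 - 12*x + 2*sqrt(2)*x - 12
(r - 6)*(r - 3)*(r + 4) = r^3 - 5*r^2 - 18*r + 72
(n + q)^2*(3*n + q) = 3*n^3 + 7*n^2*q + 5*n*q^2 + q^3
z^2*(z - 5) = z^3 - 5*z^2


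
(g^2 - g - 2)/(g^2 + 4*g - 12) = (g + 1)/(g + 6)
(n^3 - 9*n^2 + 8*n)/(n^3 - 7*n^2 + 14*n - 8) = n*(n - 8)/(n^2 - 6*n + 8)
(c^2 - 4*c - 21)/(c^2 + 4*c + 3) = (c - 7)/(c + 1)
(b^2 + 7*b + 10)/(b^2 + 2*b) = (b + 5)/b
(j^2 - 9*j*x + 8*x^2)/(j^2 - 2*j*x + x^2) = (-j + 8*x)/(-j + x)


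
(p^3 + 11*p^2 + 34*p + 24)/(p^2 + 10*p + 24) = p + 1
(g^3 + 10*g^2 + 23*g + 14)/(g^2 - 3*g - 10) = (g^2 + 8*g + 7)/(g - 5)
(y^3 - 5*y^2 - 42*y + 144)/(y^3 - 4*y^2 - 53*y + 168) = (y + 6)/(y + 7)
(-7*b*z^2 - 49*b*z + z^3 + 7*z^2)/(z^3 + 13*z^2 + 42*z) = (-7*b + z)/(z + 6)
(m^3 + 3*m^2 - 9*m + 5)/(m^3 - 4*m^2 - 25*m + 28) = (m^2 + 4*m - 5)/(m^2 - 3*m - 28)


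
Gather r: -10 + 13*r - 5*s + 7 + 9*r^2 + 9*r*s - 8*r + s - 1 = 9*r^2 + r*(9*s + 5) - 4*s - 4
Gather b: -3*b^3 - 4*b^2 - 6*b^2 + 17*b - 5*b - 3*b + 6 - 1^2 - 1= -3*b^3 - 10*b^2 + 9*b + 4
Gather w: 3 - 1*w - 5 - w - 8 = -2*w - 10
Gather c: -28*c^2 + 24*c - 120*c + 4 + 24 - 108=-28*c^2 - 96*c - 80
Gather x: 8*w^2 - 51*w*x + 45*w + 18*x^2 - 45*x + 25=8*w^2 + 45*w + 18*x^2 + x*(-51*w - 45) + 25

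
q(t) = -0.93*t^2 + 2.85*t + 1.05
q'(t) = 2.85 - 1.86*t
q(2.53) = 2.31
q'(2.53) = -1.86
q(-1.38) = -4.65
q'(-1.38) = 5.42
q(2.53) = 2.31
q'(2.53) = -1.86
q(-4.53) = -30.94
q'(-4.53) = 11.28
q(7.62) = -31.23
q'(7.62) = -11.32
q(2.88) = 1.54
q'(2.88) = -2.51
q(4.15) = -3.14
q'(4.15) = -4.87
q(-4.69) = -32.77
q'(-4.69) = 11.57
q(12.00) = -98.67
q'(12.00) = -19.47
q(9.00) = -48.63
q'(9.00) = -13.89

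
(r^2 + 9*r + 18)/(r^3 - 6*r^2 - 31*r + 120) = (r^2 + 9*r + 18)/(r^3 - 6*r^2 - 31*r + 120)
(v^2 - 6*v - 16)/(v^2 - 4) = (v - 8)/(v - 2)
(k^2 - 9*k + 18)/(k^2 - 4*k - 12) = (k - 3)/(k + 2)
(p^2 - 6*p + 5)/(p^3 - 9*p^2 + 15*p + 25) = (p - 1)/(p^2 - 4*p - 5)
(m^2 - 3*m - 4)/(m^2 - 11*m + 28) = (m + 1)/(m - 7)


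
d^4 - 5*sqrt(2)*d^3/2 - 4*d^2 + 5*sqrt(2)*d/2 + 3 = (d - 1)*(d + 1)*(d - 3*sqrt(2))*(d + sqrt(2)/2)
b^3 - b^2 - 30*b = b*(b - 6)*(b + 5)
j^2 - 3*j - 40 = (j - 8)*(j + 5)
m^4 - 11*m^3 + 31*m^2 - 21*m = m*(m - 7)*(m - 3)*(m - 1)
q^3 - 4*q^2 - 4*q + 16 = (q - 4)*(q - 2)*(q + 2)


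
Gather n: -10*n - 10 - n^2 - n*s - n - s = -n^2 + n*(-s - 11) - s - 10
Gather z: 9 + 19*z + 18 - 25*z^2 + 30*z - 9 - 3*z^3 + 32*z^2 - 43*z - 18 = -3*z^3 + 7*z^2 + 6*z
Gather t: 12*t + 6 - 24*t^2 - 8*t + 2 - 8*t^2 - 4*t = 8 - 32*t^2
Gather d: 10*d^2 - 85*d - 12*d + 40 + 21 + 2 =10*d^2 - 97*d + 63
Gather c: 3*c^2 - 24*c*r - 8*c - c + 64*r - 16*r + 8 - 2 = 3*c^2 + c*(-24*r - 9) + 48*r + 6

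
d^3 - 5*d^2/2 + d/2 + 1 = (d - 2)*(d - 1)*(d + 1/2)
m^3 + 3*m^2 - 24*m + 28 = (m - 2)^2*(m + 7)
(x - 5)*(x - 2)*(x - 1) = x^3 - 8*x^2 + 17*x - 10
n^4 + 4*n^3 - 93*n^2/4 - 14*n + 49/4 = (n - 7/2)*(n - 1/2)*(n + 1)*(n + 7)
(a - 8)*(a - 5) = a^2 - 13*a + 40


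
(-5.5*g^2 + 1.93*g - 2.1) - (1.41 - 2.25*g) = -5.5*g^2 + 4.18*g - 3.51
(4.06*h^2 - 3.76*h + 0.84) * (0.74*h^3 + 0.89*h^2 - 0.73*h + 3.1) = 3.0044*h^5 + 0.831*h^4 - 5.6886*h^3 + 16.0784*h^2 - 12.2692*h + 2.604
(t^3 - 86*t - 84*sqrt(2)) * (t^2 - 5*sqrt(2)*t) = t^5 - 5*sqrt(2)*t^4 - 86*t^3 + 346*sqrt(2)*t^2 + 840*t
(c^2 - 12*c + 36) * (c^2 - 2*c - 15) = c^4 - 14*c^3 + 45*c^2 + 108*c - 540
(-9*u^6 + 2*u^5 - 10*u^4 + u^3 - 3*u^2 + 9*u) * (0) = 0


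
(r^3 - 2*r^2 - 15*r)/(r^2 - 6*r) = (r^2 - 2*r - 15)/(r - 6)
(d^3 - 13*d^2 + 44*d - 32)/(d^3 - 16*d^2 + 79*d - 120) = (d^2 - 5*d + 4)/(d^2 - 8*d + 15)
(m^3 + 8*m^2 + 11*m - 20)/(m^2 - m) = m + 9 + 20/m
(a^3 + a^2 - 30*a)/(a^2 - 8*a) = (a^2 + a - 30)/(a - 8)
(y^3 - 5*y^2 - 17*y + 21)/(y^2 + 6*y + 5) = (y^3 - 5*y^2 - 17*y + 21)/(y^2 + 6*y + 5)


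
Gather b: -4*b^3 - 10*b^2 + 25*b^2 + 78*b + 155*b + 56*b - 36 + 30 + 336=-4*b^3 + 15*b^2 + 289*b + 330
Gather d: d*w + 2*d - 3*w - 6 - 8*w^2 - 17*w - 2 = d*(w + 2) - 8*w^2 - 20*w - 8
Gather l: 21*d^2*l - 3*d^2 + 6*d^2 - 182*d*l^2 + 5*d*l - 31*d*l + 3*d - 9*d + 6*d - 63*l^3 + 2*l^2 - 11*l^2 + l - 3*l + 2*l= 3*d^2 - 63*l^3 + l^2*(-182*d - 9) + l*(21*d^2 - 26*d)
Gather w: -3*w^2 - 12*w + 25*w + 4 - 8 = -3*w^2 + 13*w - 4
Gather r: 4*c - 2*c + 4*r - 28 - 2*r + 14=2*c + 2*r - 14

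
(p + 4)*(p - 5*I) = p^2 + 4*p - 5*I*p - 20*I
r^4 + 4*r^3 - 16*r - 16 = (r - 2)*(r + 2)^3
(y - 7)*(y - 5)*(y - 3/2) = y^3 - 27*y^2/2 + 53*y - 105/2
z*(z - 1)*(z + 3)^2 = z^4 + 5*z^3 + 3*z^2 - 9*z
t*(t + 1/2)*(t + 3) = t^3 + 7*t^2/2 + 3*t/2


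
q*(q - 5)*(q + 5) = q^3 - 25*q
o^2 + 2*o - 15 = (o - 3)*(o + 5)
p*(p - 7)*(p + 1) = p^3 - 6*p^2 - 7*p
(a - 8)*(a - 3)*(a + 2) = a^3 - 9*a^2 + 2*a + 48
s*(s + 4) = s^2 + 4*s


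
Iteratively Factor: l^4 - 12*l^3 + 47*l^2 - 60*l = (l)*(l^3 - 12*l^2 + 47*l - 60) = l*(l - 5)*(l^2 - 7*l + 12) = l*(l - 5)*(l - 4)*(l - 3)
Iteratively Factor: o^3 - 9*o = (o - 3)*(o^2 + 3*o) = o*(o - 3)*(o + 3)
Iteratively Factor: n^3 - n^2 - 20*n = (n)*(n^2 - n - 20) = n*(n + 4)*(n - 5)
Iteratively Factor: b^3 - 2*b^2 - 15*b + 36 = (b - 3)*(b^2 + b - 12) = (b - 3)^2*(b + 4)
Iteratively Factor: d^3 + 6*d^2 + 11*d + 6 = (d + 2)*(d^2 + 4*d + 3) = (d + 2)*(d + 3)*(d + 1)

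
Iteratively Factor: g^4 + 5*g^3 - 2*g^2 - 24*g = (g)*(g^3 + 5*g^2 - 2*g - 24) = g*(g - 2)*(g^2 + 7*g + 12) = g*(g - 2)*(g + 4)*(g + 3)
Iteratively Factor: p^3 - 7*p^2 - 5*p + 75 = (p - 5)*(p^2 - 2*p - 15) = (p - 5)*(p + 3)*(p - 5)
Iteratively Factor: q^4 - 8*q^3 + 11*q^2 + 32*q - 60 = (q - 5)*(q^3 - 3*q^2 - 4*q + 12) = (q - 5)*(q - 3)*(q^2 - 4) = (q - 5)*(q - 3)*(q + 2)*(q - 2)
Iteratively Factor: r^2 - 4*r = (r - 4)*(r)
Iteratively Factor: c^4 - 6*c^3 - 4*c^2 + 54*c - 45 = (c + 3)*(c^3 - 9*c^2 + 23*c - 15) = (c - 3)*(c + 3)*(c^2 - 6*c + 5) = (c - 5)*(c - 3)*(c + 3)*(c - 1)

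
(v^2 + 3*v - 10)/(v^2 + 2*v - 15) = (v - 2)/(v - 3)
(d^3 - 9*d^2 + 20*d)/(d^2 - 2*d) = (d^2 - 9*d + 20)/(d - 2)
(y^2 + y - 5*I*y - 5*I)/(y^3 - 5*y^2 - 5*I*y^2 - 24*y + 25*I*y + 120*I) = (y + 1)/(y^2 - 5*y - 24)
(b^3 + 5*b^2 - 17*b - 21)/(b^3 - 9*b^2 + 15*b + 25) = (b^2 + 4*b - 21)/(b^2 - 10*b + 25)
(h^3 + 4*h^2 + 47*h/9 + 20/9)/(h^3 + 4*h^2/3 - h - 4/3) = (h + 5/3)/(h - 1)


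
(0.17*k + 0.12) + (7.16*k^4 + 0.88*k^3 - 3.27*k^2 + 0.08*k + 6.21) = 7.16*k^4 + 0.88*k^3 - 3.27*k^2 + 0.25*k + 6.33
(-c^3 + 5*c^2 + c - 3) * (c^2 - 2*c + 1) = -c^5 + 7*c^4 - 10*c^3 + 7*c - 3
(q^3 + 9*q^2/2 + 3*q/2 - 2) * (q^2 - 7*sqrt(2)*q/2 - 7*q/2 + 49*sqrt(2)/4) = q^5 - 7*sqrt(2)*q^4/2 + q^4 - 57*q^3/4 - 7*sqrt(2)*q^3/2 - 29*q^2/4 + 399*sqrt(2)*q^2/8 + 7*q + 203*sqrt(2)*q/8 - 49*sqrt(2)/2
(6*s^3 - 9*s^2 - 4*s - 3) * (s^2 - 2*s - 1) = 6*s^5 - 21*s^4 + 8*s^3 + 14*s^2 + 10*s + 3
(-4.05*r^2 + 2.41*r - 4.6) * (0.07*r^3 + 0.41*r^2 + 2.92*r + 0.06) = -0.2835*r^5 - 1.4918*r^4 - 11.1599*r^3 + 4.9082*r^2 - 13.2874*r - 0.276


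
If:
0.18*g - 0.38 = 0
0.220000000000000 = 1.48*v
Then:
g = 2.11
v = 0.15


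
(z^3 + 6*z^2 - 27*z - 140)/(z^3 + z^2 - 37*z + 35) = (z + 4)/(z - 1)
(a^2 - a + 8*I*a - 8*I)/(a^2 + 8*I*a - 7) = (a^2 - a + 8*I*a - 8*I)/(a^2 + 8*I*a - 7)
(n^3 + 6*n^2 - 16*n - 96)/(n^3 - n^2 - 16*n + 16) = (n + 6)/(n - 1)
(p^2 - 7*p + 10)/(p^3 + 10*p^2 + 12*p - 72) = (p - 5)/(p^2 + 12*p + 36)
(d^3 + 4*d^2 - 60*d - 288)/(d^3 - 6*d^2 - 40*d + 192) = (d + 6)/(d - 4)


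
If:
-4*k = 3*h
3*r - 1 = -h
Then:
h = 1 - 3*r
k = 9*r/4 - 3/4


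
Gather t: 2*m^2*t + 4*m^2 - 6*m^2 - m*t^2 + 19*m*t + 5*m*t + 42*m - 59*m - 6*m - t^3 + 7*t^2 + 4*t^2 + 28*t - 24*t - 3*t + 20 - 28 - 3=-2*m^2 - 23*m - t^3 + t^2*(11 - m) + t*(2*m^2 + 24*m + 1) - 11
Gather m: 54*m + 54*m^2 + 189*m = 54*m^2 + 243*m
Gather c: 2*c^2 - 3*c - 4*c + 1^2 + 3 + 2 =2*c^2 - 7*c + 6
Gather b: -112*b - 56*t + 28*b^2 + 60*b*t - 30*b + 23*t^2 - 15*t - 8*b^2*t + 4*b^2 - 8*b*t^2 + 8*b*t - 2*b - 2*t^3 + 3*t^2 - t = b^2*(32 - 8*t) + b*(-8*t^2 + 68*t - 144) - 2*t^3 + 26*t^2 - 72*t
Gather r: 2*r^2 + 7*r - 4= 2*r^2 + 7*r - 4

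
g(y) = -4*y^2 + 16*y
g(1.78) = 15.81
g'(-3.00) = 40.00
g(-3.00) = -84.00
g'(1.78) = 1.76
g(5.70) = -38.76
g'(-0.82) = 22.56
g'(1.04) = 7.68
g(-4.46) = -150.93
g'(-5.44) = 59.52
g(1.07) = 12.54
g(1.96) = 15.99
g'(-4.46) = 51.68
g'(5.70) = -29.60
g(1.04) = 12.31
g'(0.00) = 16.00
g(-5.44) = -205.41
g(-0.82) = -15.81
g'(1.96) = 0.32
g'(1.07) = 7.44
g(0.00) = 0.00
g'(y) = 16 - 8*y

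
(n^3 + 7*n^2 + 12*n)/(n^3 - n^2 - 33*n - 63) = n*(n + 4)/(n^2 - 4*n - 21)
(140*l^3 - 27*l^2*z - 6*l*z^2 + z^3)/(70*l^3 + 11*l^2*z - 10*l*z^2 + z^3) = (-20*l^2 + l*z + z^2)/(-10*l^2 - 3*l*z + z^2)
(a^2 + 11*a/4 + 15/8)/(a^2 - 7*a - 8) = (8*a^2 + 22*a + 15)/(8*(a^2 - 7*a - 8))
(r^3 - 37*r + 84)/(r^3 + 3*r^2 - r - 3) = (r^3 - 37*r + 84)/(r^3 + 3*r^2 - r - 3)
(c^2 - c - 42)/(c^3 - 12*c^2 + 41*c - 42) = (c + 6)/(c^2 - 5*c + 6)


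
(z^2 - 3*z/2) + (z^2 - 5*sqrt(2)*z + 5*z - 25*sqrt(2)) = 2*z^2 - 5*sqrt(2)*z + 7*z/2 - 25*sqrt(2)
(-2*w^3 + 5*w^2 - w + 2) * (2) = -4*w^3 + 10*w^2 - 2*w + 4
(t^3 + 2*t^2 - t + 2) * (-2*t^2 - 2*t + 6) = -2*t^5 - 6*t^4 + 4*t^3 + 10*t^2 - 10*t + 12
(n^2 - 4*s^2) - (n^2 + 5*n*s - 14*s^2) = -5*n*s + 10*s^2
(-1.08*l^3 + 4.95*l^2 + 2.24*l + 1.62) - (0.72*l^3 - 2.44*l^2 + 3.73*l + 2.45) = -1.8*l^3 + 7.39*l^2 - 1.49*l - 0.83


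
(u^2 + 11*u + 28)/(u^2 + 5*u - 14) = (u + 4)/(u - 2)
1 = 1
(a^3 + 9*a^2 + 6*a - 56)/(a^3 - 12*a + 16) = (a + 7)/(a - 2)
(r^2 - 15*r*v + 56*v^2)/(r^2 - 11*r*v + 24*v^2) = (r - 7*v)/(r - 3*v)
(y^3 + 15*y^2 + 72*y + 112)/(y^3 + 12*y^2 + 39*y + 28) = (y + 4)/(y + 1)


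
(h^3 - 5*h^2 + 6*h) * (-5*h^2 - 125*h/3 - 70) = -5*h^5 - 50*h^4/3 + 325*h^3/3 + 100*h^2 - 420*h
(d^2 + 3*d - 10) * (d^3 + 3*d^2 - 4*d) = d^5 + 6*d^4 - 5*d^3 - 42*d^2 + 40*d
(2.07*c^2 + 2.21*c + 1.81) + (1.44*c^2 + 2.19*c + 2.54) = 3.51*c^2 + 4.4*c + 4.35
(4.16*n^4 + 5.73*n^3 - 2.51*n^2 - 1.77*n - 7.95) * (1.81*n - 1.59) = 7.5296*n^5 + 3.7569*n^4 - 13.6538*n^3 + 0.7872*n^2 - 11.5752*n + 12.6405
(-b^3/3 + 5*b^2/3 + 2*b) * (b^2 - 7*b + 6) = -b^5/3 + 4*b^4 - 35*b^3/3 - 4*b^2 + 12*b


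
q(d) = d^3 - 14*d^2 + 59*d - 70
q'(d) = 3*d^2 - 28*d + 59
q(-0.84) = -130.03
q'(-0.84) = 84.64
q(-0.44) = -98.76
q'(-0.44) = 71.90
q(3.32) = 8.16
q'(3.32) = -0.89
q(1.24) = -16.46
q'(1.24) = 28.89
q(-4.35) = -673.88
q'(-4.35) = 237.57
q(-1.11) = -154.11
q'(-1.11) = 93.78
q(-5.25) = -910.33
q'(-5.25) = 288.69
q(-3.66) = -522.51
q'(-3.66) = 201.67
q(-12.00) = -4522.00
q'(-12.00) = 827.00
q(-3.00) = -400.00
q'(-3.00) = 170.00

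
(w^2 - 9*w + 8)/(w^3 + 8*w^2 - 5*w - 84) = (w^2 - 9*w + 8)/(w^3 + 8*w^2 - 5*w - 84)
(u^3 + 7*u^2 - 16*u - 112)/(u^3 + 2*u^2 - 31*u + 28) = (u + 4)/(u - 1)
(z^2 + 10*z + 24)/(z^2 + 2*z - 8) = (z + 6)/(z - 2)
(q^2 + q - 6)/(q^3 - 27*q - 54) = (q - 2)/(q^2 - 3*q - 18)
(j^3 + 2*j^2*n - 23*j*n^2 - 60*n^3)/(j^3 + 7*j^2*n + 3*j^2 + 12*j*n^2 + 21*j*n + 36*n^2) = (j - 5*n)/(j + 3)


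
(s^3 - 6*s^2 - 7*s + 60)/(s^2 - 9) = (s^2 - 9*s + 20)/(s - 3)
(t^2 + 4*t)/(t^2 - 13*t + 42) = t*(t + 4)/(t^2 - 13*t + 42)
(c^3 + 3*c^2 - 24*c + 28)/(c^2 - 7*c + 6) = (c^3 + 3*c^2 - 24*c + 28)/(c^2 - 7*c + 6)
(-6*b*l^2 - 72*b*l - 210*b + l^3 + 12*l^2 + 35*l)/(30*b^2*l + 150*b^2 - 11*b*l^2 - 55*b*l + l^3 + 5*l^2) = (-l - 7)/(5*b - l)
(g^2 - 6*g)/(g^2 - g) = (g - 6)/(g - 1)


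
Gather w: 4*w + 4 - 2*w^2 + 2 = -2*w^2 + 4*w + 6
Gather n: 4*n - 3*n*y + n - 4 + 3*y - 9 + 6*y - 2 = n*(5 - 3*y) + 9*y - 15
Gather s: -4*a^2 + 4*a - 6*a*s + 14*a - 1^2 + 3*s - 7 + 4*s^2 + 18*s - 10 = -4*a^2 + 18*a + 4*s^2 + s*(21 - 6*a) - 18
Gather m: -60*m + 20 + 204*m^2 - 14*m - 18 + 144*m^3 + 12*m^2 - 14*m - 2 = 144*m^3 + 216*m^2 - 88*m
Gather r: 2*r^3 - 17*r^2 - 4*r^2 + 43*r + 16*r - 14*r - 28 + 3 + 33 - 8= 2*r^3 - 21*r^2 + 45*r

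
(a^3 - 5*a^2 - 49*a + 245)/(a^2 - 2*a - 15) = (a^2 - 49)/(a + 3)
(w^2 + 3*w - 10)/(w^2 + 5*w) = (w - 2)/w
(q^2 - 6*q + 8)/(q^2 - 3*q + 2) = (q - 4)/(q - 1)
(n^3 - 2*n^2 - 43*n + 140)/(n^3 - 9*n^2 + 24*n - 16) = (n^2 + 2*n - 35)/(n^2 - 5*n + 4)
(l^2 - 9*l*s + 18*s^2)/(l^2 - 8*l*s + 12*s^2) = (-l + 3*s)/(-l + 2*s)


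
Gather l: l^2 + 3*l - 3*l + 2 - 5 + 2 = l^2 - 1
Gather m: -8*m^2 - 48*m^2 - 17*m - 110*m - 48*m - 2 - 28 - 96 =-56*m^2 - 175*m - 126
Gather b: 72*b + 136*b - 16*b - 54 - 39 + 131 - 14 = 192*b + 24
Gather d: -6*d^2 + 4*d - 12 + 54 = -6*d^2 + 4*d + 42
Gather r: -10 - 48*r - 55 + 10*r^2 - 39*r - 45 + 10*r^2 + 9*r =20*r^2 - 78*r - 110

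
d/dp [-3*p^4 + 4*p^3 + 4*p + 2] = -12*p^3 + 12*p^2 + 4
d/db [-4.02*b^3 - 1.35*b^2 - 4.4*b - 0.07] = -12.06*b^2 - 2.7*b - 4.4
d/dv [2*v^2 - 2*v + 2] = 4*v - 2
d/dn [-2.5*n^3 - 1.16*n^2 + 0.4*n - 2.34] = -7.5*n^2 - 2.32*n + 0.4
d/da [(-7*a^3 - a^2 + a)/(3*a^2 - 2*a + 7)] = (-21*a^4 + 28*a^3 - 148*a^2 - 14*a + 7)/(9*a^4 - 12*a^3 + 46*a^2 - 28*a + 49)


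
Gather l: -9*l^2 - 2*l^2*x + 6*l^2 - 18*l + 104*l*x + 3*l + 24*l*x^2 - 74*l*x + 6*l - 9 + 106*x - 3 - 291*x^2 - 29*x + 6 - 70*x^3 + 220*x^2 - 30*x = l^2*(-2*x - 3) + l*(24*x^2 + 30*x - 9) - 70*x^3 - 71*x^2 + 47*x - 6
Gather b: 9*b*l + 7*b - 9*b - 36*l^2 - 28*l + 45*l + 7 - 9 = b*(9*l - 2) - 36*l^2 + 17*l - 2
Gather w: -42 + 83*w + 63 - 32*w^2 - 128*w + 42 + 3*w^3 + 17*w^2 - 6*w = 3*w^3 - 15*w^2 - 51*w + 63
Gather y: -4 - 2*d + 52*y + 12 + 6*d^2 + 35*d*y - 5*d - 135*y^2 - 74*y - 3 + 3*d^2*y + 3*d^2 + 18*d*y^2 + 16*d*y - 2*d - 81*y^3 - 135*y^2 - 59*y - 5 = 9*d^2 - 9*d - 81*y^3 + y^2*(18*d - 270) + y*(3*d^2 + 51*d - 81)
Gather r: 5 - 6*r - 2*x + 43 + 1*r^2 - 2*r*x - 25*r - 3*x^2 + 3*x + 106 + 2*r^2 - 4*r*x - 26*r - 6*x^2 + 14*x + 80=3*r^2 + r*(-6*x - 57) - 9*x^2 + 15*x + 234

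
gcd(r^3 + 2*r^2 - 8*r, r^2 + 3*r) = r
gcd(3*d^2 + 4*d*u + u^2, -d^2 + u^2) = d + u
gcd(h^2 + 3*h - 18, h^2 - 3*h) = h - 3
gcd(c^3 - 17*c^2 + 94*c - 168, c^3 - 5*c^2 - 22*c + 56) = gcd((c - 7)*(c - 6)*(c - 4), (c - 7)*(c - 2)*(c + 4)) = c - 7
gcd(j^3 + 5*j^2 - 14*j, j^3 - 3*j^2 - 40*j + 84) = j - 2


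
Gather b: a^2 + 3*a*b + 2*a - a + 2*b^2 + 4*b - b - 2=a^2 + a + 2*b^2 + b*(3*a + 3) - 2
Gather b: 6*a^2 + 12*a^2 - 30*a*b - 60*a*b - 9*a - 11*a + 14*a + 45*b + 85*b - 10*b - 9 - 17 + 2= 18*a^2 - 6*a + b*(120 - 90*a) - 24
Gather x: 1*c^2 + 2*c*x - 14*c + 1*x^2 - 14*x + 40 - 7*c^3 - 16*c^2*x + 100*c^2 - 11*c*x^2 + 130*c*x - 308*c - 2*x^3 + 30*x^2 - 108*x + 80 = -7*c^3 + 101*c^2 - 322*c - 2*x^3 + x^2*(31 - 11*c) + x*(-16*c^2 + 132*c - 122) + 120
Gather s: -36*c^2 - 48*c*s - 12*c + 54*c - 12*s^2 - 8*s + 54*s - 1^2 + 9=-36*c^2 + 42*c - 12*s^2 + s*(46 - 48*c) + 8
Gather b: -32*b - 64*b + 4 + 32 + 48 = 84 - 96*b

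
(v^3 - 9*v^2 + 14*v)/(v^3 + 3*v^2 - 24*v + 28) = v*(v - 7)/(v^2 + 5*v - 14)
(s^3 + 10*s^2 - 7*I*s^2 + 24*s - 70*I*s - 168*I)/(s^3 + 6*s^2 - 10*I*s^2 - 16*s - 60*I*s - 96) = (s^2 + s*(4 - 7*I) - 28*I)/(s^2 - 10*I*s - 16)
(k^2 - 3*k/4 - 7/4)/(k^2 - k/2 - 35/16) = 4*(k + 1)/(4*k + 5)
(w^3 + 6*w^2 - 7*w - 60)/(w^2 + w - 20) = (w^2 + w - 12)/(w - 4)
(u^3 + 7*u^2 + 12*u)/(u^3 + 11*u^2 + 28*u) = (u + 3)/(u + 7)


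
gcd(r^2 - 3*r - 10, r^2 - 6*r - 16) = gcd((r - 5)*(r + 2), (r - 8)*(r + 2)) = r + 2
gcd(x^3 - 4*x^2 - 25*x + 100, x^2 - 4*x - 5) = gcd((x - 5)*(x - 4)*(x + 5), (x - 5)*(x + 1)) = x - 5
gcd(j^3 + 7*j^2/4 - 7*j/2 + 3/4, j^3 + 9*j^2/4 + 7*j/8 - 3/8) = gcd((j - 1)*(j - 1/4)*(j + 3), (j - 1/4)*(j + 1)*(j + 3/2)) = j - 1/4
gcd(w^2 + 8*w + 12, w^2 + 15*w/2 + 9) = w + 6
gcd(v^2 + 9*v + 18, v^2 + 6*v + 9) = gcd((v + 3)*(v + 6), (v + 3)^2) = v + 3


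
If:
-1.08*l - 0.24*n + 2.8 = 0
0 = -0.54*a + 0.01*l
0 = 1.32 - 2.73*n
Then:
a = 0.05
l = 2.49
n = 0.48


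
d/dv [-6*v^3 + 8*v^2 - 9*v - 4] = -18*v^2 + 16*v - 9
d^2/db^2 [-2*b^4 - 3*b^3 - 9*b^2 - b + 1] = -24*b^2 - 18*b - 18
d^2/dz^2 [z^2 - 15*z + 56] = 2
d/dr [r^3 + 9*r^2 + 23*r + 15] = 3*r^2 + 18*r + 23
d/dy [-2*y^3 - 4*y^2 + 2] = 2*y*(-3*y - 4)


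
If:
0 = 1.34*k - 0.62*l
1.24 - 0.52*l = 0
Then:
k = 1.10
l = 2.38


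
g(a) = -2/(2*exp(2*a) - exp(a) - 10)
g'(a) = -2*(-4*exp(2*a) + exp(a))/(2*exp(2*a) - exp(a) - 10)^2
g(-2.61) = 0.20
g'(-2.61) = -0.00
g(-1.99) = 0.20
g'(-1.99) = -0.00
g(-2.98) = 0.20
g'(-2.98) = -0.00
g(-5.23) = 0.20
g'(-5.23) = -0.00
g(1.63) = -0.05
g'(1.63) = 0.14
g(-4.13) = 0.20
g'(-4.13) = -0.00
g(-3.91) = 0.20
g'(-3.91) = -0.00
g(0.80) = 0.86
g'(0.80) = 6.54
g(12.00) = 0.00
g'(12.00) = 0.00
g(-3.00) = 0.20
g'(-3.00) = 0.00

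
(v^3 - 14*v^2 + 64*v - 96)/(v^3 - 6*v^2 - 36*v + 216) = (v^2 - 8*v + 16)/(v^2 - 36)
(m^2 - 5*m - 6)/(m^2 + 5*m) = (m^2 - 5*m - 6)/(m*(m + 5))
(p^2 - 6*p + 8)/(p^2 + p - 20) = (p - 2)/(p + 5)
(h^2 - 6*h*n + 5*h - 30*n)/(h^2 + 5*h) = (h - 6*n)/h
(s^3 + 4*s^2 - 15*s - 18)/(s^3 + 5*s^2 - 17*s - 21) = (s + 6)/(s + 7)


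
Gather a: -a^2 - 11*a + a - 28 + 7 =-a^2 - 10*a - 21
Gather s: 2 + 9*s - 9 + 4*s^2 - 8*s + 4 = 4*s^2 + s - 3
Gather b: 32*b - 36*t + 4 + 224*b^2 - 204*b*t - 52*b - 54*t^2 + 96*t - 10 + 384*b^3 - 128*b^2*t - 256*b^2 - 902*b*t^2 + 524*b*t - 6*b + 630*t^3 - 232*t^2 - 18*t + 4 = 384*b^3 + b^2*(-128*t - 32) + b*(-902*t^2 + 320*t - 26) + 630*t^3 - 286*t^2 + 42*t - 2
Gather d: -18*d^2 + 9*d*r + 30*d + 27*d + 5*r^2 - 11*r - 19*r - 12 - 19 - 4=-18*d^2 + d*(9*r + 57) + 5*r^2 - 30*r - 35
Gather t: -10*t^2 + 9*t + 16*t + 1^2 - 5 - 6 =-10*t^2 + 25*t - 10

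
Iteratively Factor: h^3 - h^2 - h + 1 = (h + 1)*(h^2 - 2*h + 1) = (h - 1)*(h + 1)*(h - 1)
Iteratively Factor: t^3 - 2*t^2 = (t)*(t^2 - 2*t) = t^2*(t - 2)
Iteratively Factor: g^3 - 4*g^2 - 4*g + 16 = (g - 4)*(g^2 - 4) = (g - 4)*(g + 2)*(g - 2)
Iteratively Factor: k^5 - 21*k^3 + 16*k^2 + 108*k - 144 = (k + 4)*(k^4 - 4*k^3 - 5*k^2 + 36*k - 36) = (k - 2)*(k + 4)*(k^3 - 2*k^2 - 9*k + 18) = (k - 2)^2*(k + 4)*(k^2 - 9) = (k - 3)*(k - 2)^2*(k + 4)*(k + 3)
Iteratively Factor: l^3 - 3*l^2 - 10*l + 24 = (l - 2)*(l^2 - l - 12) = (l - 4)*(l - 2)*(l + 3)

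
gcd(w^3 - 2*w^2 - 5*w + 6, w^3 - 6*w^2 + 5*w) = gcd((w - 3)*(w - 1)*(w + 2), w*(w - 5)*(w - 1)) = w - 1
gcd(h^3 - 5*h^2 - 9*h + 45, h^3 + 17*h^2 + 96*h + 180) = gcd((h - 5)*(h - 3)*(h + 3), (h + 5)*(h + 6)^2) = 1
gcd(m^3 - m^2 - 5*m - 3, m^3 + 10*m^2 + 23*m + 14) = m + 1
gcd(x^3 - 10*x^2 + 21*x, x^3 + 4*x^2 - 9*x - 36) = x - 3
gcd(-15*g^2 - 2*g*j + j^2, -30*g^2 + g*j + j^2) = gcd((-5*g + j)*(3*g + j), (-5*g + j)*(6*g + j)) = 5*g - j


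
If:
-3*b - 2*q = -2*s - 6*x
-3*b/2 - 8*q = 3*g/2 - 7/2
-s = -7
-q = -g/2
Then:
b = 11*x/5 + 49/10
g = -3*x/5 - 7/10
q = -3*x/10 - 7/20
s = 7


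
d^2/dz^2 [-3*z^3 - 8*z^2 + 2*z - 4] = -18*z - 16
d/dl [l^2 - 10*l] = 2*l - 10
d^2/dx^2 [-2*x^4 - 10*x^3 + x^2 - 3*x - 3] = -24*x^2 - 60*x + 2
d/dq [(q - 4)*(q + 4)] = 2*q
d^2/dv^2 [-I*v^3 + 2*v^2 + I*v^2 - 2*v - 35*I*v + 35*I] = -6*I*v + 4 + 2*I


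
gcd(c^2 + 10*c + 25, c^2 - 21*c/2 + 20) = 1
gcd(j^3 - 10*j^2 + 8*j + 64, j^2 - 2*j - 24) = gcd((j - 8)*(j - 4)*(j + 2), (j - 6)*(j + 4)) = 1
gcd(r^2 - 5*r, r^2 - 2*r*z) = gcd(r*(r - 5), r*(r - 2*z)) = r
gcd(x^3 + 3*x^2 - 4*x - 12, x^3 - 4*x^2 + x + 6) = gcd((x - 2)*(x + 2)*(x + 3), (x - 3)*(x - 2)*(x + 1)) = x - 2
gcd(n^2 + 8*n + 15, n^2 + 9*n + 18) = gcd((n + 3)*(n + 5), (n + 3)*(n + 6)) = n + 3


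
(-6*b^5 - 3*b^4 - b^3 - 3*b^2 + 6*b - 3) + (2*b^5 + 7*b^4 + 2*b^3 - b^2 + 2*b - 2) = -4*b^5 + 4*b^4 + b^3 - 4*b^2 + 8*b - 5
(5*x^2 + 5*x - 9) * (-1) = -5*x^2 - 5*x + 9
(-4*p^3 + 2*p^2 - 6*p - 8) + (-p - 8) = -4*p^3 + 2*p^2 - 7*p - 16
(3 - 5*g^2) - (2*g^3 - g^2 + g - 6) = -2*g^3 - 4*g^2 - g + 9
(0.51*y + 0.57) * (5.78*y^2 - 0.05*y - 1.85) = 2.9478*y^3 + 3.2691*y^2 - 0.972*y - 1.0545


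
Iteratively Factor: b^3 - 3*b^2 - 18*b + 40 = (b + 4)*(b^2 - 7*b + 10) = (b - 5)*(b + 4)*(b - 2)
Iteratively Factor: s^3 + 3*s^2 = (s)*(s^2 + 3*s) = s*(s + 3)*(s)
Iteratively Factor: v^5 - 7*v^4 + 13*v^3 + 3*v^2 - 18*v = (v + 1)*(v^4 - 8*v^3 + 21*v^2 - 18*v) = v*(v + 1)*(v^3 - 8*v^2 + 21*v - 18) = v*(v - 3)*(v + 1)*(v^2 - 5*v + 6) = v*(v - 3)*(v - 2)*(v + 1)*(v - 3)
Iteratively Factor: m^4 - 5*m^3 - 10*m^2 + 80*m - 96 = (m - 4)*(m^3 - m^2 - 14*m + 24) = (m - 4)*(m - 2)*(m^2 + m - 12) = (m - 4)*(m - 3)*(m - 2)*(m + 4)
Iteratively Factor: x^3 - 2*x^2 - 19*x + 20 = (x - 5)*(x^2 + 3*x - 4) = (x - 5)*(x + 4)*(x - 1)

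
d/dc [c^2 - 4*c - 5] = 2*c - 4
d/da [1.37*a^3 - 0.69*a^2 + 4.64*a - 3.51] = 4.11*a^2 - 1.38*a + 4.64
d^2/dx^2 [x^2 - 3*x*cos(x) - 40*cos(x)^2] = 3*x*cos(x) - 160*sin(x)^2 + 6*sin(x) + 82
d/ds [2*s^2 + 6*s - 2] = 4*s + 6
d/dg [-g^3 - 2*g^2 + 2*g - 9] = -3*g^2 - 4*g + 2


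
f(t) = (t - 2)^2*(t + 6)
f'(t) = (t - 2)^2 + (t + 6)*(2*t - 4)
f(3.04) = 9.78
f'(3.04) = 19.88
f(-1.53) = 55.70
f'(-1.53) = -19.10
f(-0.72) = 39.06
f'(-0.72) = -21.32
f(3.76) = 30.23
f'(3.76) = 37.45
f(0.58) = 13.27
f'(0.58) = -16.67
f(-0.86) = 42.04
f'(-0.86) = -21.22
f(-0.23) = 28.69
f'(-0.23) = -20.76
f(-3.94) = 72.68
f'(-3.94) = 10.81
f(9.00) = 735.00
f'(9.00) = 259.00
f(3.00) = 9.00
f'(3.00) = 19.00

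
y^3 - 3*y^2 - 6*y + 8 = (y - 4)*(y - 1)*(y + 2)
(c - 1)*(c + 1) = c^2 - 1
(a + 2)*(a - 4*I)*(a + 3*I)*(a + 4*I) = a^4 + 2*a^3 + 3*I*a^3 + 16*a^2 + 6*I*a^2 + 32*a + 48*I*a + 96*I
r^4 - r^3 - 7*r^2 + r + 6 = (r - 3)*(r - 1)*(r + 1)*(r + 2)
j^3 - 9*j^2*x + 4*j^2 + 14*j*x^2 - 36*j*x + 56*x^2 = (j + 4)*(j - 7*x)*(j - 2*x)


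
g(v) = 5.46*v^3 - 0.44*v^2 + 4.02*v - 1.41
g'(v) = 16.38*v^2 - 0.88*v + 4.02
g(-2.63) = -114.35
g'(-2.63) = 119.63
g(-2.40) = -89.07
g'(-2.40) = 100.48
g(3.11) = 171.07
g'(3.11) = 159.71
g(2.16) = 60.24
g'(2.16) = 78.54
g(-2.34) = -83.18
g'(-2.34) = 95.77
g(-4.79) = -630.83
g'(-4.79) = 384.06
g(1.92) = 43.33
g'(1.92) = 62.71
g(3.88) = 326.49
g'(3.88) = 247.20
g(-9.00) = -4053.57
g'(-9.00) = 1338.72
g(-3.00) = -164.85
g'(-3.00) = 154.08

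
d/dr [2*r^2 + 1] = 4*r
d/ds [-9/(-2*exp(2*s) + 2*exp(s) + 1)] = (18 - 36*exp(s))*exp(s)/(-2*exp(2*s) + 2*exp(s) + 1)^2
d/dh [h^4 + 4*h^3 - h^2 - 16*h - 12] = 4*h^3 + 12*h^2 - 2*h - 16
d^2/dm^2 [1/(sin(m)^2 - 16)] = 2*(-2*sin(m)^4 - 29*sin(m)^2 + 16)/(sin(m)^2 - 16)^3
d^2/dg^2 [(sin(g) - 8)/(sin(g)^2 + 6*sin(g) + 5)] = (-sin(g)^4 + 39*sin(g)^3 + 137*sin(g)^2 - 27*sin(g) - 556)/((sin(g) + 1)^2*(sin(g) + 5)^3)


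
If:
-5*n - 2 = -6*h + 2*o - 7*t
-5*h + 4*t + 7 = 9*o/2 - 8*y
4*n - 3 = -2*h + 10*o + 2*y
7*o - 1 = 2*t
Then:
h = 415*y/523 + 1103/1046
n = 154/523 - 501*y/523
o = 15/523 - 222*y/523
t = -777*y/523 - 209/523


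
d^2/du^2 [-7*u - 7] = 0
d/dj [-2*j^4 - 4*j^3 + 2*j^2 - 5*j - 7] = -8*j^3 - 12*j^2 + 4*j - 5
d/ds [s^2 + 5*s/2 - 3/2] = 2*s + 5/2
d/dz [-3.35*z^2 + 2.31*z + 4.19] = 2.31 - 6.7*z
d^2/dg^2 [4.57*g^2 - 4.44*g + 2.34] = 9.14000000000000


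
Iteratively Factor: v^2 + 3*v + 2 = (v + 1)*(v + 2)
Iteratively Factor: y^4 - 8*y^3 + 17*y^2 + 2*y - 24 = (y - 4)*(y^3 - 4*y^2 + y + 6) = (y - 4)*(y - 3)*(y^2 - y - 2) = (y - 4)*(y - 3)*(y + 1)*(y - 2)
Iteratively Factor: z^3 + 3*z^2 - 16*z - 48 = (z - 4)*(z^2 + 7*z + 12) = (z - 4)*(z + 3)*(z + 4)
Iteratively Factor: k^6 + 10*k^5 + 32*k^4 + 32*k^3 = (k + 2)*(k^5 + 8*k^4 + 16*k^3) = k*(k + 2)*(k^4 + 8*k^3 + 16*k^2) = k*(k + 2)*(k + 4)*(k^3 + 4*k^2) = k^2*(k + 2)*(k + 4)*(k^2 + 4*k) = k^2*(k + 2)*(k + 4)^2*(k)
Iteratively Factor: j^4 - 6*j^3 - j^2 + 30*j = (j - 3)*(j^3 - 3*j^2 - 10*j) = j*(j - 3)*(j^2 - 3*j - 10) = j*(j - 5)*(j - 3)*(j + 2)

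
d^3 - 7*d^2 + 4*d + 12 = (d - 6)*(d - 2)*(d + 1)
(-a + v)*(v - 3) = -a*v + 3*a + v^2 - 3*v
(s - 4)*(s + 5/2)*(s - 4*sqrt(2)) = s^3 - 4*sqrt(2)*s^2 - 3*s^2/2 - 10*s + 6*sqrt(2)*s + 40*sqrt(2)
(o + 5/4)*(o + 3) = o^2 + 17*o/4 + 15/4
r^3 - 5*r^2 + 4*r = r*(r - 4)*(r - 1)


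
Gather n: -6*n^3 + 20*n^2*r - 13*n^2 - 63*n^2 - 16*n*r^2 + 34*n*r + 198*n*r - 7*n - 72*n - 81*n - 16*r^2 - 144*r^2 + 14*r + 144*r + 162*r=-6*n^3 + n^2*(20*r - 76) + n*(-16*r^2 + 232*r - 160) - 160*r^2 + 320*r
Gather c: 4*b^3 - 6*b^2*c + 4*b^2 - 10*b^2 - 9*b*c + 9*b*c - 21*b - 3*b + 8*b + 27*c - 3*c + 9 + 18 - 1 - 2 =4*b^3 - 6*b^2 - 16*b + c*(24 - 6*b^2) + 24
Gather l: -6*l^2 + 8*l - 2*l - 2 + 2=-6*l^2 + 6*l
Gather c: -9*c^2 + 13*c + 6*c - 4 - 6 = -9*c^2 + 19*c - 10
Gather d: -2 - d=-d - 2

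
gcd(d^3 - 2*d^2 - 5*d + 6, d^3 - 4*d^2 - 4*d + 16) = d + 2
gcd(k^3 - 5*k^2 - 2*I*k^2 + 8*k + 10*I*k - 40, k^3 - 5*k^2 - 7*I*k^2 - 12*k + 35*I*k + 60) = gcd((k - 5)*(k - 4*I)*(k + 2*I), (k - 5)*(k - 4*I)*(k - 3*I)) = k^2 + k*(-5 - 4*I) + 20*I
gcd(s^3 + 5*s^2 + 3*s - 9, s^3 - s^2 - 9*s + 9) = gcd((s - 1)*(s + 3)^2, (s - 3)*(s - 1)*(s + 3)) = s^2 + 2*s - 3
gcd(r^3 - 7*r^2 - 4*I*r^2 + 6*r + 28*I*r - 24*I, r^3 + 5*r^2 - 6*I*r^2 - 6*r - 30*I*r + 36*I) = r - 1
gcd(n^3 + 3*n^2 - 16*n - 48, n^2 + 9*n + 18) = n + 3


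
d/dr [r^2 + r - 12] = 2*r + 1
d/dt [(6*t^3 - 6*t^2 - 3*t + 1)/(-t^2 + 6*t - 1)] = (-6*t^4 + 72*t^3 - 57*t^2 + 14*t - 3)/(t^4 - 12*t^3 + 38*t^2 - 12*t + 1)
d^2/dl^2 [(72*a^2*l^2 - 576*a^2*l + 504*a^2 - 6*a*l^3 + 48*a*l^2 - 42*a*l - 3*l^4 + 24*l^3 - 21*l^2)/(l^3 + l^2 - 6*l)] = 12*(12*a^2*l^6 - 288*a^2*l^5 + 432*a^2*l^4 + 72*a^2*l^3 - 1260*a^2*l^2 - 1512*a^2*l + 3024*a^2 + 9*a*l^6 - 39*a*l^5 + 123*a*l^4 - 37*a*l^3 - 11*l^6 + 81*l^5 - 117*l^4 + 123*l^3)/(l^3*(l^6 + 3*l^5 - 15*l^4 - 35*l^3 + 90*l^2 + 108*l - 216))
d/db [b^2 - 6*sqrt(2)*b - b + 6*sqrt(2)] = 2*b - 6*sqrt(2) - 1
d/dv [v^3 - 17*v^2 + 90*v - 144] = 3*v^2 - 34*v + 90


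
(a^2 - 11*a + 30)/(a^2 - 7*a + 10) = (a - 6)/(a - 2)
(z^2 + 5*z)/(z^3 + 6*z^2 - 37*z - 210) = z/(z^2 + z - 42)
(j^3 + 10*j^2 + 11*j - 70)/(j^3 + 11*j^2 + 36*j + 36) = (j^3 + 10*j^2 + 11*j - 70)/(j^3 + 11*j^2 + 36*j + 36)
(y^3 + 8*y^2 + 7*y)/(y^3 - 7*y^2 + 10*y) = (y^2 + 8*y + 7)/(y^2 - 7*y + 10)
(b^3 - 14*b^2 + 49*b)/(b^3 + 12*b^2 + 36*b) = (b^2 - 14*b + 49)/(b^2 + 12*b + 36)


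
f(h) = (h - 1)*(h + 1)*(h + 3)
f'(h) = (h - 1)*(h + 1) + (h - 1)*(h + 3) + (h + 1)*(h + 3) = 3*h^2 + 6*h - 1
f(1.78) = 10.36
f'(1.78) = 19.19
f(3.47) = 71.43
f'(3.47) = 55.94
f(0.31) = -2.99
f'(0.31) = 1.15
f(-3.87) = -12.16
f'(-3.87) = 20.71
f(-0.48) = -1.94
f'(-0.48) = -3.19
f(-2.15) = 3.08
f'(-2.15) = -0.03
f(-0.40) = -2.18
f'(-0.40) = -2.92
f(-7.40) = -236.54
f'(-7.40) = 118.88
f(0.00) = -3.00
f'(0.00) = -1.00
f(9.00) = 960.00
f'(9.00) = 296.00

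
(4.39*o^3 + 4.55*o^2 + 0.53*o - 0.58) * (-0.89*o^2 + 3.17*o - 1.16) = -3.9071*o^5 + 9.8668*o^4 + 8.8594*o^3 - 3.0817*o^2 - 2.4534*o + 0.6728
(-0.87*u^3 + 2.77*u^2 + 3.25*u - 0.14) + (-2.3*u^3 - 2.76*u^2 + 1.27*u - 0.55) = -3.17*u^3 + 0.0100000000000002*u^2 + 4.52*u - 0.69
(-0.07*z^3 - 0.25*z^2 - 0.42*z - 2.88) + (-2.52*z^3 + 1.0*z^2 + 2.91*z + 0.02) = -2.59*z^3 + 0.75*z^2 + 2.49*z - 2.86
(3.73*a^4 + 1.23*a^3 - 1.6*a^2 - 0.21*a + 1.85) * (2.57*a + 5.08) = 9.5861*a^5 + 22.1095*a^4 + 2.1364*a^3 - 8.6677*a^2 + 3.6877*a + 9.398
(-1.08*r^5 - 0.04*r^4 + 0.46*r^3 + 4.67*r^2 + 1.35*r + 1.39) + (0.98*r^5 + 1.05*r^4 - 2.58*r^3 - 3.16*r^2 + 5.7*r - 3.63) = -0.1*r^5 + 1.01*r^4 - 2.12*r^3 + 1.51*r^2 + 7.05*r - 2.24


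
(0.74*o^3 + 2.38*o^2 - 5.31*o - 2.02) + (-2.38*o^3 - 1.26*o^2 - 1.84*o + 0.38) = -1.64*o^3 + 1.12*o^2 - 7.15*o - 1.64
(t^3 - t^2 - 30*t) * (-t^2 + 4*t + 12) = -t^5 + 5*t^4 + 38*t^3 - 132*t^2 - 360*t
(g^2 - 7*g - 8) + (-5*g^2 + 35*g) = -4*g^2 + 28*g - 8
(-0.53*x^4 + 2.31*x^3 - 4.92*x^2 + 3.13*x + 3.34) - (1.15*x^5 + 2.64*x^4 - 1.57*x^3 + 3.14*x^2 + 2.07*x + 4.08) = -1.15*x^5 - 3.17*x^4 + 3.88*x^3 - 8.06*x^2 + 1.06*x - 0.74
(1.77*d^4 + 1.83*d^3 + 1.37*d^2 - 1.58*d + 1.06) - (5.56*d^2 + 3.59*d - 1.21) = 1.77*d^4 + 1.83*d^3 - 4.19*d^2 - 5.17*d + 2.27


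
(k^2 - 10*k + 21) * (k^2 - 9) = k^4 - 10*k^3 + 12*k^2 + 90*k - 189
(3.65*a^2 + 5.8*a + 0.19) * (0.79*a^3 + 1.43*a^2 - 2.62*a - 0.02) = 2.8835*a^5 + 9.8015*a^4 - 1.1189*a^3 - 14.9973*a^2 - 0.6138*a - 0.0038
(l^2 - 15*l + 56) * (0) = 0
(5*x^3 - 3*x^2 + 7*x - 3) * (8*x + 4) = 40*x^4 - 4*x^3 + 44*x^2 + 4*x - 12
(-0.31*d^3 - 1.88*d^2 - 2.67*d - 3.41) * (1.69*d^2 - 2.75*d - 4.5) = -0.5239*d^5 - 2.3247*d^4 + 2.0527*d^3 + 10.0396*d^2 + 21.3925*d + 15.345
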